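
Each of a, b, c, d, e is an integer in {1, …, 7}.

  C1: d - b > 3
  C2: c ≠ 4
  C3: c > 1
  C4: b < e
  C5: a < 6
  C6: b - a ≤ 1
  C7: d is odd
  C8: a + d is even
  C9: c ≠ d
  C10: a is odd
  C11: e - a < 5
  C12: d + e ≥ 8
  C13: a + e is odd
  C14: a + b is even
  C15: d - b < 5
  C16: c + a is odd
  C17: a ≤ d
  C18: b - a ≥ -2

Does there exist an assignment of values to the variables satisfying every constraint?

Satisfiable

One satisfying assignment is a = 3, b = 1, c = 6, d = 5, e = 6.
For the less obvious constraints — constraint 1: d - b = 4; constraint 6: b - a = -2; constraint 11: e - a = 3 — and the others hold by inspection.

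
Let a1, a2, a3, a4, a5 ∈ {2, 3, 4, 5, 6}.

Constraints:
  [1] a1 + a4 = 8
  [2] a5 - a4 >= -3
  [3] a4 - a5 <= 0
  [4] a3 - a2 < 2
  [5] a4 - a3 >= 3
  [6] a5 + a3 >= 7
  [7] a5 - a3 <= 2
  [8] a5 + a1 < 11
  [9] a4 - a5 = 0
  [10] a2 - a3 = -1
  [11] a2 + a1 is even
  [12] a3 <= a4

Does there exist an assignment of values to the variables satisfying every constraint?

Constraints 3, 5, and 7 give a4 − a3 ≥ 3, a3 − a5 ≥ -2, a5 − a4 ≥ 0.
Adding all 3 inequalities: the left sides telescope to 0, and the right sides sum to 3 + (-2) + 0 = 1. So 0 ≥ 1, which is false.

Unsatisfiable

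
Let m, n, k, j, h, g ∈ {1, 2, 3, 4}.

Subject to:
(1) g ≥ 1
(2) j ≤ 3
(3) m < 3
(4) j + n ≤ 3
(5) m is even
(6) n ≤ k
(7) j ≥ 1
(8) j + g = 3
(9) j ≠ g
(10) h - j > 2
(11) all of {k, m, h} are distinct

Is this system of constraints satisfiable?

Satisfiable

One satisfying assignment is m = 2, n = 1, k = 3, j = 1, h = 4, g = 2.
For the less obvious constraints — constraint 4: j + n = 2; constraint 8: j + g = 3 — and the others hold by inspection.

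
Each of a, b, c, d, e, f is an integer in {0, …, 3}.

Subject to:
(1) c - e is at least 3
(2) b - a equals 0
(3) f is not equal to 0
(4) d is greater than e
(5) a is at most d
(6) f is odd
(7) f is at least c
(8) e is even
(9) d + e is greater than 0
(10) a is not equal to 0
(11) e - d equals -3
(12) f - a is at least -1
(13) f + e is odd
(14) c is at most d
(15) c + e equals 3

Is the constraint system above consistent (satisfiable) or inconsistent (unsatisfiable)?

The assignment a = 1, b = 1, c = 3, d = 3, e = 0, f = 3 works:
  constraint 1 holds since c - e = 3.
  constraint 2 holds since b - a = 0.
The rest check out directly.

Satisfiable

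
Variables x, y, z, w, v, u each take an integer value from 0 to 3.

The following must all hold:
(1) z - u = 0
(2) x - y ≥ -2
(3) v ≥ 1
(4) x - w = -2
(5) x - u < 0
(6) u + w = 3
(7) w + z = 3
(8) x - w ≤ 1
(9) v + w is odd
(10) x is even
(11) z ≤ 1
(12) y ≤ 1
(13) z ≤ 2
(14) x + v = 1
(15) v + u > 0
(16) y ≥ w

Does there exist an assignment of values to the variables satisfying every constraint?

From constraints 12 and 16: w ≤ y ≤ 1. From constraint 11: z ≤ 1. Hence w + z ≤ 2. But constraint 7 requires w + z = 3, and 3 > 2. Contradiction.

Unsatisfiable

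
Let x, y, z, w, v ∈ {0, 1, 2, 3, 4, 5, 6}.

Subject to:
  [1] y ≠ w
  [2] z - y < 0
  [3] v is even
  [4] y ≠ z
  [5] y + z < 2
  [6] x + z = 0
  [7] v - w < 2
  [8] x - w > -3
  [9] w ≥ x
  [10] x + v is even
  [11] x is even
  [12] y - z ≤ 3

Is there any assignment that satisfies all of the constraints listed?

Satisfiable

One satisfying assignment is x = 0, y = 1, z = 0, w = 2, v = 2.
For the less obvious constraints — constraint 2: z - y = -1; constraint 5: y + z = 1 — and the others hold by inspection.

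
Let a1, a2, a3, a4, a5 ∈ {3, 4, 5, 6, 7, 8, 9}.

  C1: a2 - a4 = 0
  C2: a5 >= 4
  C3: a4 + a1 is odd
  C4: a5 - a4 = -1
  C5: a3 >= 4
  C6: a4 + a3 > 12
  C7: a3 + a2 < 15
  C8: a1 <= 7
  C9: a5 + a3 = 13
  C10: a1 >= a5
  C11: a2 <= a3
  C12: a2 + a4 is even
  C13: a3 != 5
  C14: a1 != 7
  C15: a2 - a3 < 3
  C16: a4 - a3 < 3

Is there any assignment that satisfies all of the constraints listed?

Satisfiable

Try a1 = 6, a2 = 7, a3 = 7, a4 = 7, a5 = 6.
Check constraint 1: a2 - a4 = 0; constraint 4: a5 - a4 = -1. The remaining constraints are straightforward to verify.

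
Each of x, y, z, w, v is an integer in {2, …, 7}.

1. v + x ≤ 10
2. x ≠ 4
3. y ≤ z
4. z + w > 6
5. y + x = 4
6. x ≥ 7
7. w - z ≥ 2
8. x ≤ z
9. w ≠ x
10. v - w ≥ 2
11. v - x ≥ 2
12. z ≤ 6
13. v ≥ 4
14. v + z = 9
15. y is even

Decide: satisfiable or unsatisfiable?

Unsatisfiable

From constraint 13: v ≥ 4. From constraints 6 and 8: z ≥ x ≥ 7. Hence v + z ≥ 11. But constraint 14 requires v + z = 9, and 9 < 11. Contradiction.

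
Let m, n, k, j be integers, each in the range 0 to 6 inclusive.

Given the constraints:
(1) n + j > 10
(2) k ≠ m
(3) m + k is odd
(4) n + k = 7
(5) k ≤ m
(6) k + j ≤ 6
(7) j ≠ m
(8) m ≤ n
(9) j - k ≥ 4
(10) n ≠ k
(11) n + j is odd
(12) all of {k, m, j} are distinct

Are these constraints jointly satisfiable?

Satisfiable

Setting (m, n, k, j) = (2, 6, 1, 5) satisfies everything: constraint 1: n + j = 11; constraint 4: n + k = 7, and the others follow.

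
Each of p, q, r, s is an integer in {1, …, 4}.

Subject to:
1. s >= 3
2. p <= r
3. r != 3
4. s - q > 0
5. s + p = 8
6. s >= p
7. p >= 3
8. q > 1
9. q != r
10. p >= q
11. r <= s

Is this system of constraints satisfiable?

Satisfiable

Take p = 4, q = 3, r = 4, s = 4. Then constraint 4: s - q = 1; constraint 5: s + p = 8, and every other listed constraint is also met.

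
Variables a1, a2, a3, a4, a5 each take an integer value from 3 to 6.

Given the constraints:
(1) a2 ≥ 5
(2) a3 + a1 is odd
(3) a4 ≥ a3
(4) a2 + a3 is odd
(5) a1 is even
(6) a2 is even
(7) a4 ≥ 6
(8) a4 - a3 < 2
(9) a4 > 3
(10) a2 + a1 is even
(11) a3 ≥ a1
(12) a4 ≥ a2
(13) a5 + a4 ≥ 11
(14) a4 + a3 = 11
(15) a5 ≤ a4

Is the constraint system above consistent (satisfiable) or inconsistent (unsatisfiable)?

The assignment a1 = 4, a2 = 6, a3 = 5, a4 = 6, a5 = 6 works:
  constraint 8 holds since a4 - a3 = 1.
  constraint 13 holds since a5 + a4 = 12.
The rest check out directly.

Satisfiable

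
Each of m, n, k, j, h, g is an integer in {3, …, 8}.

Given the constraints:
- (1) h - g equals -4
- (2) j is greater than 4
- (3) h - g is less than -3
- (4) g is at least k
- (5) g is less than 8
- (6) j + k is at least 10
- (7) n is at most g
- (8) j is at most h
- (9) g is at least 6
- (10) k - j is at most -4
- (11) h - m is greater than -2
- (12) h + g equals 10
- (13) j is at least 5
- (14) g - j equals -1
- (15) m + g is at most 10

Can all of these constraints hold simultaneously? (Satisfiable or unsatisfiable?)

From constraints 8 and 13: h ≥ j ≥ 5. From constraint 9: g ≥ 6. Hence h + g ≥ 11. But constraint 12 requires h + g = 10, and 10 < 11. Contradiction.

Unsatisfiable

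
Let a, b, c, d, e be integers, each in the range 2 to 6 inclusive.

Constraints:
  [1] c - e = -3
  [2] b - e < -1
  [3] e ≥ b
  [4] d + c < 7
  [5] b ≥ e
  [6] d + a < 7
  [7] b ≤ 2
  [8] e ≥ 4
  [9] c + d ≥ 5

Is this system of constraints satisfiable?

Unsatisfiable

From constraints 5 and 8: b ≥ e and e ≥ 4, so b ≥ 4. From constraint 7: b ≤ 2. But 2 < 4, so no value of b works.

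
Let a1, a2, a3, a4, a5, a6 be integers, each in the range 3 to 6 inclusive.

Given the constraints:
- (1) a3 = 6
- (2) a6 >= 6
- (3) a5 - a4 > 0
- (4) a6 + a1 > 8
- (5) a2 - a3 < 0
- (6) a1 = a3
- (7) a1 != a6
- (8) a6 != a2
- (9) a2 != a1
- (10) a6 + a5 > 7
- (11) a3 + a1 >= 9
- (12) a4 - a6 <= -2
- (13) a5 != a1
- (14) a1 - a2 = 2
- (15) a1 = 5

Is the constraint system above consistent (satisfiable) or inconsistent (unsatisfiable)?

Constraint 15 fixes a1 = 5 and constraint 1 fixes a3 = 6, but constraint 6 requires a1 = a3. Since 5 ≠ 6, contradiction.

Unsatisfiable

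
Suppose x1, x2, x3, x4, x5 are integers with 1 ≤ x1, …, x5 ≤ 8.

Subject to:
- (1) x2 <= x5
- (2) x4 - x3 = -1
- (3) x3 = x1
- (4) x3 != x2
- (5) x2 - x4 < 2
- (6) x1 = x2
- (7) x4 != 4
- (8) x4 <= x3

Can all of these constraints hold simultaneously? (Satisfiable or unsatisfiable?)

Unsatisfiable

From constraints 3 and 6, x3 = x1 = x2, so x3 = x2. But constraint 4 says x3 ≠ x2. Contradiction.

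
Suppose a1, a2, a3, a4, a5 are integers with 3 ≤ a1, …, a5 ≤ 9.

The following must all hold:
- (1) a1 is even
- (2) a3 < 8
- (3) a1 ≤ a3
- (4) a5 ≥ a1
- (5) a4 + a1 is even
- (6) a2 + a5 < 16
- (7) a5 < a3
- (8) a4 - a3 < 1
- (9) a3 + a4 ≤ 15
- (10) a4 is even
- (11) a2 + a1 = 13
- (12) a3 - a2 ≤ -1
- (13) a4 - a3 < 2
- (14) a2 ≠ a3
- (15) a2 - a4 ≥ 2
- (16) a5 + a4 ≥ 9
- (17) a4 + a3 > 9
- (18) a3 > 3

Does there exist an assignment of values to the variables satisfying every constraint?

Satisfiable

One satisfying assignment is a1 = 4, a2 = 9, a3 = 6, a4 = 6, a5 = 5.
For the less obvious constraints — constraint 6: a2 + a5 = 14; constraint 8: a4 - a3 = 0; constraint 9: a3 + a4 = 12 — and the others hold by inspection.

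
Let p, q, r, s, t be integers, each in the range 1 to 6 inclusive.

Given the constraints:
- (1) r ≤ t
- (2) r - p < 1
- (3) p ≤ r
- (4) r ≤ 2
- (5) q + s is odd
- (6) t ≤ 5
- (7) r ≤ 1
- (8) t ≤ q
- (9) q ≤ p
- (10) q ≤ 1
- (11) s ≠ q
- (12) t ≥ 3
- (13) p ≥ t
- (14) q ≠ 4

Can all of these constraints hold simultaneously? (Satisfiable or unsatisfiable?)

Unsatisfiable

From constraints 12 and 13: p ≥ t and t ≥ 3, so p ≥ 3. From constraints 3 and 4: p ≤ r and r ≤ 2, so p ≤ 2. But 2 < 3, so no value of p works.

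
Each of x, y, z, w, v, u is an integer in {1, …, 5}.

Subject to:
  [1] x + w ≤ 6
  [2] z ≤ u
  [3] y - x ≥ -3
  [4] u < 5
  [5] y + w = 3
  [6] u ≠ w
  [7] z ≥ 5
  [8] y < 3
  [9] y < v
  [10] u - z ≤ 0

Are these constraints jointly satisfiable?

Unsatisfiable

From constraints 2 and 7: u ≥ z and z ≥ 5, so u ≥ 5. From constraint 4: u ≤ 4. But 4 < 5, so no value of u works.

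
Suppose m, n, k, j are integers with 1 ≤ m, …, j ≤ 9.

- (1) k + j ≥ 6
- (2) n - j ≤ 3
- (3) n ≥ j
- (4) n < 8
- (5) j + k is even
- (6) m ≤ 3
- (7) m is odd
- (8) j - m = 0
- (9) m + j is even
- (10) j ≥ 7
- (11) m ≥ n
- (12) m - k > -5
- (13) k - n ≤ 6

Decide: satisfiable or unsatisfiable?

From constraints 3 and 10: n ≥ j and j ≥ 7, so n ≥ 7. From constraints 6 and 11: n ≤ m and m ≤ 3, so n ≤ 3. But 3 < 7, so no value of n works.

Unsatisfiable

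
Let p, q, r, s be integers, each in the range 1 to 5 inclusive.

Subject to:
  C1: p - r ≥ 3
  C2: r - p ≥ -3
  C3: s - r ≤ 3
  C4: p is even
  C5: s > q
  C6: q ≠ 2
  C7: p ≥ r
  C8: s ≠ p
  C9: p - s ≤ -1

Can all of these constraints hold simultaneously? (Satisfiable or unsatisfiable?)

Constraints 1, 3, and 9 give r − s ≥ -3, s − p ≥ 1, p − r ≥ 3.
Adding all 3 inequalities: the left sides telescope to 0, and the right sides sum to (-3) + 1 + 3 = 1. So 0 ≥ 1, which is false.

Unsatisfiable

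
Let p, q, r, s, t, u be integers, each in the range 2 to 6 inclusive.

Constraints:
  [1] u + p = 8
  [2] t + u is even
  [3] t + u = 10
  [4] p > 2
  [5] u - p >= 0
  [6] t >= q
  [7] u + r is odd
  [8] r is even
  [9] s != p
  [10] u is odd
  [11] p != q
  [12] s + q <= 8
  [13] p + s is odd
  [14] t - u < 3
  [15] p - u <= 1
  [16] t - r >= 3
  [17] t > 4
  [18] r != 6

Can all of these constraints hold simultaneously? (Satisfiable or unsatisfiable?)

Take p = 3, q = 4, r = 2, s = 4, t = 5, u = 5. Then constraint 1: u + p = 8; constraint 3: t + u = 10, and every other listed constraint is also met.

Satisfiable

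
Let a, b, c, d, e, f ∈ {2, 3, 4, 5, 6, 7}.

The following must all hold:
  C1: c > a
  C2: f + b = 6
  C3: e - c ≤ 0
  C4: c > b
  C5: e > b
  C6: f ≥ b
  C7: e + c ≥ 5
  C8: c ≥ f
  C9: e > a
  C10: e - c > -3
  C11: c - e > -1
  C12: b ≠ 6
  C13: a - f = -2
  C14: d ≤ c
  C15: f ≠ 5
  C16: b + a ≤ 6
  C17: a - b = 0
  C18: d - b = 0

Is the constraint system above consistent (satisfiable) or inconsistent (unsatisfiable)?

Take a = 2, b = 2, c = 5, d = 2, e = 3, f = 4. Then constraint 2: f + b = 6; constraint 3: e - c = -2, and every other listed constraint is also met.

Satisfiable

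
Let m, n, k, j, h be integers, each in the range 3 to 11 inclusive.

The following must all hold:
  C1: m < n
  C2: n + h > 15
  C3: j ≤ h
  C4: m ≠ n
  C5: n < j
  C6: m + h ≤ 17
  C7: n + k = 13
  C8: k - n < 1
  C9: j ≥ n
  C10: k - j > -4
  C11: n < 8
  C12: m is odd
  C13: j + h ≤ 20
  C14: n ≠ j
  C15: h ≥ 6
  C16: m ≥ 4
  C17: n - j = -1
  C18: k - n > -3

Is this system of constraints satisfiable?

Satisfiable

Setting (m, n, k, j, h) = (5, 7, 6, 8, 10) satisfies everything: constraint 2: n + h = 17; constraint 6: m + h = 15; constraint 7: n + k = 13, and the others follow.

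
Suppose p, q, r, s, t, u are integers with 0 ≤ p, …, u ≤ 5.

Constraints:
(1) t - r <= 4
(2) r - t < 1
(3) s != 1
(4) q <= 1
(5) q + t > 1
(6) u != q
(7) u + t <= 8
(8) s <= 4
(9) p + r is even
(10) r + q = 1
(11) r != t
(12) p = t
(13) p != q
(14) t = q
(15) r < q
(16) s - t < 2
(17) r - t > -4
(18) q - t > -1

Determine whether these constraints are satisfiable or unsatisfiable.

Unsatisfiable

From constraints 12 and 14, p = t = q, so p = q. But constraint 13 says p ≠ q. Contradiction.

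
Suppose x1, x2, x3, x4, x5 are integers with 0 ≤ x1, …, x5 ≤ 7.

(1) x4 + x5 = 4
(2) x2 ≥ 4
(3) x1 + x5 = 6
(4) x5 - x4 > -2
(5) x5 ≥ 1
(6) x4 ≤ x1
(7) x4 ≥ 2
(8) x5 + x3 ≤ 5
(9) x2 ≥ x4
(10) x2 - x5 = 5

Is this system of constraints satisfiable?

Satisfiable

Setting (x1, x2, x3, x4, x5) = (4, 7, 1, 2, 2) satisfies everything: constraint 1: x4 + x5 = 4; constraint 3: x1 + x5 = 6; constraint 4: x5 - x4 = 0, and the others follow.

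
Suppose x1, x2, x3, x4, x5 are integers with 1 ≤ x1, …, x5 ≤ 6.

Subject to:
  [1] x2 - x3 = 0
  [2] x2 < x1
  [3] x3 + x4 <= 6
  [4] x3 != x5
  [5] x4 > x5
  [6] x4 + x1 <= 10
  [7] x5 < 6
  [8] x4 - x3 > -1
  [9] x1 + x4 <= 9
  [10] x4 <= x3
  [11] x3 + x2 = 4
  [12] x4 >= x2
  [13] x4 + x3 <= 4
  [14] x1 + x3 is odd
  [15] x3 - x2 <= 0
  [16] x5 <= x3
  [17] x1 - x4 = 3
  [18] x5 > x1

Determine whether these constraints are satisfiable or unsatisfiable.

Unsatisfiable

Constraints 2, 5, 10, 15, and 18 give x5 < x4, x4 ≤ x3, x3 ≤ x2, x2 < x1, x1 < x5. Chaining: x5 < x4 ≤ x3 ≤ x2 < x1 < x5, which forces x5 < x5 — impossible.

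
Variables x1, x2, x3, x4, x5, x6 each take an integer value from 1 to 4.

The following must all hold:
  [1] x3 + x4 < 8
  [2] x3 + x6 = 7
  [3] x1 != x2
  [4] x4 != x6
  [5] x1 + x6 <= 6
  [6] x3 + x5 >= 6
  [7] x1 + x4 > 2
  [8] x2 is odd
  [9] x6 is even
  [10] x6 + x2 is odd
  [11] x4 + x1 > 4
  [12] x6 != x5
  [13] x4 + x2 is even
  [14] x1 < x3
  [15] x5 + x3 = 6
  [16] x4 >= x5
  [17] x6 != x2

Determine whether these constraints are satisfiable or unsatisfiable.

Satisfiable

Take x1 = 2, x2 = 1, x3 = 3, x4 = 3, x5 = 3, x6 = 4. Then constraint 1: x3 + x4 = 6; constraint 2: x3 + x6 = 7, and every other listed constraint is also met.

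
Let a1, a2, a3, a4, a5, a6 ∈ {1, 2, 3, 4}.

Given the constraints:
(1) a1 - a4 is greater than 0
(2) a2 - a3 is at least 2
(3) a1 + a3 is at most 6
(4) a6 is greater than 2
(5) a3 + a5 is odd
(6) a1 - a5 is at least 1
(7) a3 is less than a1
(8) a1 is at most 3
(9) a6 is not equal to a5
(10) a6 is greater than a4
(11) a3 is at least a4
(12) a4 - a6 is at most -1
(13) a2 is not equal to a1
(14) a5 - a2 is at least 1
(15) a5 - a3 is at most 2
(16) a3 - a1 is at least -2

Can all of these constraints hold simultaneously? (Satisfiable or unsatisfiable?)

Unsatisfiable

Constraints 2, 6, 14, and 16 give a2 − a3 ≥ 2, a3 − a1 ≥ -2, a1 − a5 ≥ 1, a5 − a2 ≥ 1.
Adding all 4 inequalities: the left sides telescope to 0, and the right sides sum to 2 + (-2) + 1 + 1 = 2. So 0 ≥ 2, which is false.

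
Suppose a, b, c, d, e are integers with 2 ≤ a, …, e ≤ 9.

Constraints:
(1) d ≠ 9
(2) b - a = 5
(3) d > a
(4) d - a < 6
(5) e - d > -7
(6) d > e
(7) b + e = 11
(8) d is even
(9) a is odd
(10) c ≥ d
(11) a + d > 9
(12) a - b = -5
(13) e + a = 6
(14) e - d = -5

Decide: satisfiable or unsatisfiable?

Satisfiable

The assignment a = 3, b = 8, c = 9, d = 8, e = 3 works:
  constraint 2 holds since b - a = 5.
  constraint 4 holds since d - a = 5.
The rest check out directly.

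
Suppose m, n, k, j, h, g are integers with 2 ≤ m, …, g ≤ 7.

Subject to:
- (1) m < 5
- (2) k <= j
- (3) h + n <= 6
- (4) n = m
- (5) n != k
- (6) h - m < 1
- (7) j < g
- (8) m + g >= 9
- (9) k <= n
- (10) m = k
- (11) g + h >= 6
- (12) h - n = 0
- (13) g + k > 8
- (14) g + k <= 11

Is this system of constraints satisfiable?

From constraints 4 and 10, n = m = k, so n = k. But constraint 5 says n ≠ k. Contradiction.

Unsatisfiable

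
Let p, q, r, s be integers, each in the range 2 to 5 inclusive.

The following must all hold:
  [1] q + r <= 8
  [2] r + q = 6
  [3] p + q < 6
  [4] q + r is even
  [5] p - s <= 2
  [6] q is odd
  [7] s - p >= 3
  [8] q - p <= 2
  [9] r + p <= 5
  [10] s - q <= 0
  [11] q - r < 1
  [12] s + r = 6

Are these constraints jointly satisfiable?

Constraints 7, 8, and 10 give p − q ≥ -2, q − s ≥ 0, s − p ≥ 3.
Adding all 3 inequalities: the left sides telescope to 0, and the right sides sum to (-2) + 0 + 3 = 1. So 0 ≥ 1, which is false.

Unsatisfiable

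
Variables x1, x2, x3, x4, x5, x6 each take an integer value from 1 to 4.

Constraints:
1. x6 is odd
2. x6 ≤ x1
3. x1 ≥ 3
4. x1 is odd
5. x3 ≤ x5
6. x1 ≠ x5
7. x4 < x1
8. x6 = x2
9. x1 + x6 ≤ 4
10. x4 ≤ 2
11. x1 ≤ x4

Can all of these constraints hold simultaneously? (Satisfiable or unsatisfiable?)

From constraints 3 and 11: x4 ≥ x1 and x1 ≥ 3, so x4 ≥ 3. From constraint 10: x4 ≤ 2. But 2 < 3, so no value of x4 works.

Unsatisfiable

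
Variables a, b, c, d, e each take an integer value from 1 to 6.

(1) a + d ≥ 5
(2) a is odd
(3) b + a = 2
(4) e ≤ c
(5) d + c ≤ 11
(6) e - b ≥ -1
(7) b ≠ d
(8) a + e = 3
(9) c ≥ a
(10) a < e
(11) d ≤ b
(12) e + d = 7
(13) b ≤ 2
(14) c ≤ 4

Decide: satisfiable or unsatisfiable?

From constraints 4 and 14: e ≤ c ≤ 4. From constraints 11 and 13: d ≤ b ≤ 2. Hence e + d ≤ 6. But constraint 12 requires e + d = 7, and 7 > 6. Contradiction.

Unsatisfiable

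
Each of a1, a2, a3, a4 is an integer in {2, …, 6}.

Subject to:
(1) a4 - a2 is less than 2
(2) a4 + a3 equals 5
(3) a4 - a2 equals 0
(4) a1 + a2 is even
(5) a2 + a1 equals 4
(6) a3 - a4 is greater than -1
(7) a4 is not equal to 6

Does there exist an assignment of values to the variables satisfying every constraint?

Take a1 = 2, a2 = 2, a3 = 3, a4 = 2. Then constraint 1: a4 - a2 = 0; constraint 2: a4 + a3 = 5, and every other listed constraint is also met.

Satisfiable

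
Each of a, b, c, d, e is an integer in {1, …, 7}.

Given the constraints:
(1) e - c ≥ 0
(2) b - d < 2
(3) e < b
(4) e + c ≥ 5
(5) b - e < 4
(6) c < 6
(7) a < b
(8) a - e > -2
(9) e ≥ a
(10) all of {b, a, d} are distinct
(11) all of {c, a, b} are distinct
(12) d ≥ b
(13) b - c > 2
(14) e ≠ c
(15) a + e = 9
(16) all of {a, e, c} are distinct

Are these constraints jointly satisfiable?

Satisfiable

One satisfying assignment is a = 4, b = 6, c = 3, d = 7, e = 5.
For the less obvious constraints — constraint 1: e - c = 2; constraint 2: b - d = -1 — and the others hold by inspection.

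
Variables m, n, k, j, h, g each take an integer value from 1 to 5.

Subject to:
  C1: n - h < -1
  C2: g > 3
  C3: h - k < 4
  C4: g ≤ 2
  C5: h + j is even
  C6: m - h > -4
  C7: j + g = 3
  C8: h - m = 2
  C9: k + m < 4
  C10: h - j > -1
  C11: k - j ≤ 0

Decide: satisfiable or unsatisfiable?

Unsatisfiable

From constraint 2: g ≥ 4. From constraint 4: g ≤ 2. But 2 < 4, so no value of g works.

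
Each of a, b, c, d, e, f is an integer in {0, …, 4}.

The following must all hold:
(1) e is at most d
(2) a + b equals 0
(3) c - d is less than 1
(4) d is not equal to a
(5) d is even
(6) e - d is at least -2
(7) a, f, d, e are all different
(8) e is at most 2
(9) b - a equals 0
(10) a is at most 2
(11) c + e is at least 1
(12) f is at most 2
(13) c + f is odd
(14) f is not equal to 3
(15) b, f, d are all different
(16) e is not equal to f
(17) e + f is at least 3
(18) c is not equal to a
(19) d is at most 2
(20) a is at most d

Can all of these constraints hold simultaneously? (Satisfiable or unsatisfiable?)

Constraints 8, 10, 12, and 19 confine each of a, f, d, e to the 3 values {0, …, 2} (the domain already gives each ≥ 0).
Constraint 7 requires all 4 of them to be distinct, but only 3 values are available — impossible by the pigeonhole principle.

Unsatisfiable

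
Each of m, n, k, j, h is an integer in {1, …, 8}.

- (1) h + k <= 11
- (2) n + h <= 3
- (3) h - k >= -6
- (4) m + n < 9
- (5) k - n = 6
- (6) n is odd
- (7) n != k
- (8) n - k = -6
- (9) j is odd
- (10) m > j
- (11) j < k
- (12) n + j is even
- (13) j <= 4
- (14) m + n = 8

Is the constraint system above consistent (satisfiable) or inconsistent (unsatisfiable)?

Satisfiable

Take m = 7, n = 1, k = 7, j = 1, h = 1. Then constraint 1: h + k = 8; constraint 2: n + h = 2, and every other listed constraint is also met.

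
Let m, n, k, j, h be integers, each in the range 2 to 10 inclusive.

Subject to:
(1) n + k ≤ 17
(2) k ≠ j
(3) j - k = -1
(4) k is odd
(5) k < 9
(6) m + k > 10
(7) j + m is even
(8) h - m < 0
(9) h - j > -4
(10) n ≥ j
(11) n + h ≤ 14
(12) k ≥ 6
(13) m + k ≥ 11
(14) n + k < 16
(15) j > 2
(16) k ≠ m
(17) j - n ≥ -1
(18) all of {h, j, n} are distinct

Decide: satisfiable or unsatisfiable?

Satisfiable

The assignment m = 6, n = 7, k = 7, j = 6, h = 4 works:
  constraint 1 holds since n + k = 14.
  constraint 3 holds since j - k = -1.
  constraint 6 holds since m + k = 13.
The rest check out directly.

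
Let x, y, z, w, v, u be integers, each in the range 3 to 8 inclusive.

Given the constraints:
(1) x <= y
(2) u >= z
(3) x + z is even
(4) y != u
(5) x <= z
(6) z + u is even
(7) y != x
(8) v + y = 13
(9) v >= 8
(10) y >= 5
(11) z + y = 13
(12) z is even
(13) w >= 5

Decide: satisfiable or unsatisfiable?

Try x = 4, y = 5, z = 8, w = 8, v = 8, u = 8.
Check constraint 3: x + z = 12 is even; constraint 8: v + y = 13; constraint 11: z + y = 13. The remaining constraints are straightforward to verify.

Satisfiable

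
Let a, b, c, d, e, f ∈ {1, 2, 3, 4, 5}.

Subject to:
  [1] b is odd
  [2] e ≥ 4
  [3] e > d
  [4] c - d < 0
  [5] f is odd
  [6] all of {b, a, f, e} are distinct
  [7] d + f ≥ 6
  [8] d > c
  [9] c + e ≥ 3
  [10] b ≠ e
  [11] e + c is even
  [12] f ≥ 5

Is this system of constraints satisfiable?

Setting (a, b, c, d, e, f) = (1, 3, 2, 3, 4, 5) satisfies everything: constraint 4: c - d = -1; constraint 7: d + f = 8, and the others follow.

Satisfiable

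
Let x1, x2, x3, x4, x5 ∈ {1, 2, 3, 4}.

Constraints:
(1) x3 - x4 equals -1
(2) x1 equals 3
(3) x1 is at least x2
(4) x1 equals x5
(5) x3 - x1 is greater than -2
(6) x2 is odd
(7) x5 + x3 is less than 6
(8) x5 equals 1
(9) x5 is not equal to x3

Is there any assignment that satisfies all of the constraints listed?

Unsatisfiable

Constraint 2 fixes x1 = 3 and constraint 8 fixes x5 = 1, but constraint 4 requires x1 = x5. Since 3 ≠ 1, contradiction.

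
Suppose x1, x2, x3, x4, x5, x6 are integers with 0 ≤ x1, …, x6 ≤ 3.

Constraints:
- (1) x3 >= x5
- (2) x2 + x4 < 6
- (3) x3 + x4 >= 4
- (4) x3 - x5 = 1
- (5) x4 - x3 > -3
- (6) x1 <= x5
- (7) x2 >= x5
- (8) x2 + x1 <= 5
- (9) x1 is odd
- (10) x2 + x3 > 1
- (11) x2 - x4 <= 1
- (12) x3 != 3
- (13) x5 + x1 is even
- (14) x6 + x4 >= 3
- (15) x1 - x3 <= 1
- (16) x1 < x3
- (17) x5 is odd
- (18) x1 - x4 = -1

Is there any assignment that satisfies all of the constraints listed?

Satisfiable

One satisfying assignment is x1 = 1, x2 = 1, x3 = 2, x4 = 2, x5 = 1, x6 = 2.
For the less obvious constraints — constraint 2: x2 + x4 = 3; constraint 3: x3 + x4 = 4 — and the others hold by inspection.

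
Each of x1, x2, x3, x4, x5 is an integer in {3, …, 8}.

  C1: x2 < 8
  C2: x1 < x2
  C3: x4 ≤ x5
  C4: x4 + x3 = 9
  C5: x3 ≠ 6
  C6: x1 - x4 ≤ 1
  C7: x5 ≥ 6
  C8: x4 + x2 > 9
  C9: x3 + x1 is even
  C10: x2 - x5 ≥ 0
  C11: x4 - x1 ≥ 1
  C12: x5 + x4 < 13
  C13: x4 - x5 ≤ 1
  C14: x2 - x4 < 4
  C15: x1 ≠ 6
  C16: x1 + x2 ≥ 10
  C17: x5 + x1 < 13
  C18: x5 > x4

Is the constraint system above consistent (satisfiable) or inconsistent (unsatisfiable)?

Satisfiable

Take x1 = 4, x2 = 7, x3 = 4, x4 = 5, x5 = 7. Then constraint 4: x4 + x3 = 9; constraint 6: x1 - x4 = -1; constraint 8: x4 + x2 = 12, and every other listed constraint is also met.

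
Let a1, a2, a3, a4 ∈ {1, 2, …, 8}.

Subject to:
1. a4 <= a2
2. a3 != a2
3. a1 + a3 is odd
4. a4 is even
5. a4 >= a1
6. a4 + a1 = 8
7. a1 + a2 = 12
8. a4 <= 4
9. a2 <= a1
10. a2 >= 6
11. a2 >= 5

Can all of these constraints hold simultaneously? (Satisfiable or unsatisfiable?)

Unsatisfiable

From constraints 9 and 10: a1 ≥ a2 and a2 ≥ 6, so a1 ≥ 6. From constraints 5 and 8: a1 ≤ a4 and a4 ≤ 4, so a1 ≤ 4. But 4 < 6, so no value of a1 works.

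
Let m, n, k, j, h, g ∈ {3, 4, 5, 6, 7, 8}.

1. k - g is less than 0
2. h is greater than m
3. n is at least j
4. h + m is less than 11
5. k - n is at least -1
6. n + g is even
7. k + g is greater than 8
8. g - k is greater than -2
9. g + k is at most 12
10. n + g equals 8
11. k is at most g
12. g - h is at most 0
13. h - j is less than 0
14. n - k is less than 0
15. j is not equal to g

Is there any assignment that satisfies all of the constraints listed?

Constraints 1, 3, 12, 13, and 14 give k < g, g ≤ h, h < j, j ≤ n, n < k. Chaining: k < g ≤ h < j ≤ n < k, which forces k < k — impossible.

Unsatisfiable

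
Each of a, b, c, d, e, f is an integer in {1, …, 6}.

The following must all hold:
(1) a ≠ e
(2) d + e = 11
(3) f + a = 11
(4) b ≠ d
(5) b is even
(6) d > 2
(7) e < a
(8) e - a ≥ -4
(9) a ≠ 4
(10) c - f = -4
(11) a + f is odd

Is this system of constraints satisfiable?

Satisfiable

Try a = 6, b = 4, c = 1, d = 6, e = 5, f = 5.
Check constraint 2: d + e = 11; constraint 3: f + a = 11; constraint 8: e - a = -1. The remaining constraints are straightforward to verify.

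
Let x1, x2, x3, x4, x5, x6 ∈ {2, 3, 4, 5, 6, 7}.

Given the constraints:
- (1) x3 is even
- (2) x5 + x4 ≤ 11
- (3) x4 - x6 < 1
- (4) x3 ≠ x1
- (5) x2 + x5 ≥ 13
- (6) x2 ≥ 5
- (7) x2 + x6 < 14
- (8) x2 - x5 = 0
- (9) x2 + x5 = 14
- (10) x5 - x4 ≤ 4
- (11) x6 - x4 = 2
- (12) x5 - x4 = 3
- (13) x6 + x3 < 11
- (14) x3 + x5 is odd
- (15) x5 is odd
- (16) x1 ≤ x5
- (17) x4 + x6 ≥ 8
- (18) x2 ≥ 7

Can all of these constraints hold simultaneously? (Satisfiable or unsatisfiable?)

One satisfying assignment is x1 = 6, x2 = 7, x3 = 4, x4 = 4, x5 = 7, x6 = 6.
For the less obvious constraints — constraint 2: x5 + x4 = 11; constraint 3: x4 - x6 = -2; constraint 5: x2 + x5 = 14 — and the others hold by inspection.

Satisfiable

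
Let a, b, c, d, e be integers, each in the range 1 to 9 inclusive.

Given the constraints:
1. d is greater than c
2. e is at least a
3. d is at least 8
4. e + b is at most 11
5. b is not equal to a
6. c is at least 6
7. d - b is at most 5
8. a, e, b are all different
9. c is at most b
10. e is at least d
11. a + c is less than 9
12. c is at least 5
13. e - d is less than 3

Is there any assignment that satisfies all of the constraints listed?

From constraints 3 and 10: e ≥ d ≥ 8. From constraints 9 and 12: b ≥ c ≥ 5. Hence e + b ≥ 13. But constraint 4 requires e + b ≤ 11, and 11 < 13. Contradiction.

Unsatisfiable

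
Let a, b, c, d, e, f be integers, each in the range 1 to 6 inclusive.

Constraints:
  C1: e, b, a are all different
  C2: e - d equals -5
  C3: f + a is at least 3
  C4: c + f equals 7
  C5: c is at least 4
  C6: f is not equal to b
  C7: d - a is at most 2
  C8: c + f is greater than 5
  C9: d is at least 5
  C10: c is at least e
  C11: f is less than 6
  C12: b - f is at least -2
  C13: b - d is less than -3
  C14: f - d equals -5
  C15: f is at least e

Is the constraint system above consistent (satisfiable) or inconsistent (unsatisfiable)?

Satisfiable

Setting (a, b, c, d, e, f) = (4, 2, 6, 6, 1, 1) satisfies everything: constraint 2: e - d = -5; constraint 3: f + a = 5, and the others follow.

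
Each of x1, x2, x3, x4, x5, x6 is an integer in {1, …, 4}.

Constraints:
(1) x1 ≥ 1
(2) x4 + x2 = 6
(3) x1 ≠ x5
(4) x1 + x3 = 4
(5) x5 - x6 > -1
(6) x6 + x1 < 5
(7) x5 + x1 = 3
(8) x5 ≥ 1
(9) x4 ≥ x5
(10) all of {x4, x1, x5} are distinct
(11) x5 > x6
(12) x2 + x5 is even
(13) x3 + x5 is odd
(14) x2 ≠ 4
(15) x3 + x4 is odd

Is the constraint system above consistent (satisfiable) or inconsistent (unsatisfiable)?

Satisfiable

Try x1 = 1, x2 = 2, x3 = 3, x4 = 4, x5 = 2, x6 = 1.
Check constraint 2: x4 + x2 = 6; constraint 4: x1 + x3 = 4. The remaining constraints are straightforward to verify.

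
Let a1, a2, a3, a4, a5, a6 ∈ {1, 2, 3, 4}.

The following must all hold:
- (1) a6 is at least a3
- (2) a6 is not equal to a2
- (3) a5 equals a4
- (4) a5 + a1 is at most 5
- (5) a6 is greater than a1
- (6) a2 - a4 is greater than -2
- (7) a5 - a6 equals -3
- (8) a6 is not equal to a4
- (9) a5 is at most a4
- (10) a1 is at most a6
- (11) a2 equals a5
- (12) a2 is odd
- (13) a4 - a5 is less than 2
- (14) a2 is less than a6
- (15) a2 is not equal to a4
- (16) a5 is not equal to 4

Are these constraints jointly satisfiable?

Unsatisfiable

From constraints 3 and 11, a2 = a5 = a4, so a2 = a4. But constraint 15 says a2 ≠ a4. Contradiction.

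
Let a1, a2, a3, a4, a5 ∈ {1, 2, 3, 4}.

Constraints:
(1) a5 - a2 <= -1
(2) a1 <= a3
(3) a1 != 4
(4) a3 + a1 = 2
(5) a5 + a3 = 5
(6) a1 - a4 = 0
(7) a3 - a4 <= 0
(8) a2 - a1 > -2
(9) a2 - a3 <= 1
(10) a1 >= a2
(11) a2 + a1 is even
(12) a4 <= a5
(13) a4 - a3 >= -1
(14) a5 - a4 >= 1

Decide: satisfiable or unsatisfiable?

Unsatisfiable

Constraints 1, 7, 9, and 14 give a4 − a3 ≥ 0, a3 − a2 ≥ -1, a2 − a5 ≥ 1, a5 − a4 ≥ 1.
Adding all 4 inequalities: the left sides telescope to 0, and the right sides sum to 0 + (-1) + 1 + 1 = 1. So 0 ≥ 1, which is false.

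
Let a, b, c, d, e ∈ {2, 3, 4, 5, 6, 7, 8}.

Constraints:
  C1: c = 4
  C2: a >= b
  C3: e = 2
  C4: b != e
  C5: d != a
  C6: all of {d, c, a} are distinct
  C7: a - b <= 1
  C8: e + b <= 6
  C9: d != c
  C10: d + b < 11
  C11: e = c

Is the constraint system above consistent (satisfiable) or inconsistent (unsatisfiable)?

Constraint 3 fixes e = 2 and constraint 1 fixes c = 4, but constraint 11 requires e = c. Since 2 ≠ 4, contradiction.

Unsatisfiable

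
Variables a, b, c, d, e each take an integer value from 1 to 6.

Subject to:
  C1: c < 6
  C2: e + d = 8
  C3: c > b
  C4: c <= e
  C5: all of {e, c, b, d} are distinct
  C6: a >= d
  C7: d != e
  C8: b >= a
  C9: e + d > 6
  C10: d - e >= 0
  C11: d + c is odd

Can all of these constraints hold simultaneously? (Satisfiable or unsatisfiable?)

Constraints 3, 4, 6, 8, and 10 give d ≤ a, a ≤ b, b < c, c ≤ e, e ≤ d. Chaining: d ≤ a ≤ b < c ≤ e ≤ d, which forces d < d — impossible.

Unsatisfiable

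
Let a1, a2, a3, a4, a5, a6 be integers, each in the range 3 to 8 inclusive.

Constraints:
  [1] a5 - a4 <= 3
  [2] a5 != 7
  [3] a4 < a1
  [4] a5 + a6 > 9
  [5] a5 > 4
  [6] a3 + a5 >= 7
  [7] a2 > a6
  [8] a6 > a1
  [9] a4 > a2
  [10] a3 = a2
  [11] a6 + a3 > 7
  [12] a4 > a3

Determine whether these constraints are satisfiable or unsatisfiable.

Constraints 3, 7, 8, and 9 give a1 < a6, a6 < a2, a2 < a4, a4 < a1. Chaining: a1 < a6 < a2 < a4 < a1, which forces a1 < a1 — impossible.

Unsatisfiable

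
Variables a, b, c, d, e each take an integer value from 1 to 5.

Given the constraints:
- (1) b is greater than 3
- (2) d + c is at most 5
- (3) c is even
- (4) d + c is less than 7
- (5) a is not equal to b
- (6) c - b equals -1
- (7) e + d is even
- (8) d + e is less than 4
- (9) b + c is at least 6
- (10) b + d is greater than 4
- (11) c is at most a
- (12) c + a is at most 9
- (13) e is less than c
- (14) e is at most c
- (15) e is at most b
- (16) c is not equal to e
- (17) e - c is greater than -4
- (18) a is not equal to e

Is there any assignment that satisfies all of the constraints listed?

Satisfiable

The assignment a = 4, b = 5, c = 4, d = 1, e = 1 works:
  constraint 2 holds since d + c = 5.
  constraint 4 holds since d + c = 5.
The rest check out directly.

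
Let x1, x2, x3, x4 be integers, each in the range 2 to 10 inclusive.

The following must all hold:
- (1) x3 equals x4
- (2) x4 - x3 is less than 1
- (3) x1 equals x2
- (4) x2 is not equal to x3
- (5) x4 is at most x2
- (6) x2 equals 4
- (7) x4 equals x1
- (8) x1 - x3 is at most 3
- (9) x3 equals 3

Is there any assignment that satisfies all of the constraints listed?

Unsatisfiable

Constraint 9 fixes x3 = 3 and constraint 6 fixes x2 = 4. Constraints 1, 3, and 7 give x3 = x4 = x1 = x2, so x3 = x2. But 3 ≠ 4 — contradiction.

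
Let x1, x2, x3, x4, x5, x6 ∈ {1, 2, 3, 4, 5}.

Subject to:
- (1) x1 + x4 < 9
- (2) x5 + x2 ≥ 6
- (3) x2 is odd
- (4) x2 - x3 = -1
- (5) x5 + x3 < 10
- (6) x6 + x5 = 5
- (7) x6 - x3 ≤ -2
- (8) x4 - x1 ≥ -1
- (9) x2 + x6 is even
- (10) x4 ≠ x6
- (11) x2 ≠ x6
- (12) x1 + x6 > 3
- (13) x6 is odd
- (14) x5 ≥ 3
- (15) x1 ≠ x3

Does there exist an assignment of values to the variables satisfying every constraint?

One satisfying assignment is x1 = 3, x2 = 3, x3 = 4, x4 = 4, x5 = 4, x6 = 1.
For the less obvious constraints — constraint 1: x1 + x4 = 7; constraint 2: x5 + x2 = 7 — and the others hold by inspection.

Satisfiable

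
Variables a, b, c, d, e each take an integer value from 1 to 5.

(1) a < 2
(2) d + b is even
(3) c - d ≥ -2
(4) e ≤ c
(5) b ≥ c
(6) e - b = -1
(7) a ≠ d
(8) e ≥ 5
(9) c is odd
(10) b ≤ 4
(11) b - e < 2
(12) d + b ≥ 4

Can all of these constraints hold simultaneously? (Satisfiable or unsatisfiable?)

From constraints 4 and 8: c ≥ e and e ≥ 5, so c ≥ 5. From constraints 5 and 10: c ≤ b and b ≤ 4, so c ≤ 4. But 4 < 5, so no value of c works.

Unsatisfiable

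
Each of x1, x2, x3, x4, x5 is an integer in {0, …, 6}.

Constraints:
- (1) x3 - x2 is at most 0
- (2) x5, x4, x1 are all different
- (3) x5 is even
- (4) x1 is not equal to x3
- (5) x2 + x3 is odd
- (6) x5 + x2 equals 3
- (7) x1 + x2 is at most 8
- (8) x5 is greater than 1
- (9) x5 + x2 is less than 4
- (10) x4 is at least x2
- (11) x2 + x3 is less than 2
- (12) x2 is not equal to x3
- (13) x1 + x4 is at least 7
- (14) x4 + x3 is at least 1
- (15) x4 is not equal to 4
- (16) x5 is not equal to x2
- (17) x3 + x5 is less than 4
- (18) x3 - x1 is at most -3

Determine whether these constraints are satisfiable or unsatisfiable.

Satisfiable

Try x1 = 4, x2 = 1, x3 = 0, x4 = 3, x5 = 2.
Check constraint 1: x3 - x2 = -1; constraint 6: x5 + x2 = 3. The remaining constraints are straightforward to verify.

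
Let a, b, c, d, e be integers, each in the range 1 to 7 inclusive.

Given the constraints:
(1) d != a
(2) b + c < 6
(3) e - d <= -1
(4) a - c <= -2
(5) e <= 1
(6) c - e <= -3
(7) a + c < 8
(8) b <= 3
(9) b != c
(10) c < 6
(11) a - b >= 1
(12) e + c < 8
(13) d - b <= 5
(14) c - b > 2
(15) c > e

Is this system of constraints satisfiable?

Constraints 3, 4, 6, 11, and 13 give b − d ≥ -5, d − e ≥ 1, e − c ≥ 3, c − a ≥ 2, a − b ≥ 1.
Adding all 5 inequalities: the left sides telescope to 0, and the right sides sum to (-5) + 1 + 3 + 2 + 1 = 2. So 0 ≥ 2, which is false.

Unsatisfiable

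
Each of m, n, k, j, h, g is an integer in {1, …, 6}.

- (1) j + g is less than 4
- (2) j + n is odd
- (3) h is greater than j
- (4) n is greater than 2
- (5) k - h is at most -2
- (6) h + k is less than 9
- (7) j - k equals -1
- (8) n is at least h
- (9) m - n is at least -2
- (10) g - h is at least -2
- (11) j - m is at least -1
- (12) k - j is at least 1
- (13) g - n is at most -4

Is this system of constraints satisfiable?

Constraints 5, 9, 10, 11, 12, and 13 give m − n ≥ -2, n − g ≥ 4, g − h ≥ -2, h − k ≥ 2, k − j ≥ 1, j − m ≥ -1.
Adding all 6 inequalities: the left sides telescope to 0, and the right sides sum to (-2) + 4 + (-2) + 2 + 1 + (-1) = 2. So 0 ≥ 2, which is false.

Unsatisfiable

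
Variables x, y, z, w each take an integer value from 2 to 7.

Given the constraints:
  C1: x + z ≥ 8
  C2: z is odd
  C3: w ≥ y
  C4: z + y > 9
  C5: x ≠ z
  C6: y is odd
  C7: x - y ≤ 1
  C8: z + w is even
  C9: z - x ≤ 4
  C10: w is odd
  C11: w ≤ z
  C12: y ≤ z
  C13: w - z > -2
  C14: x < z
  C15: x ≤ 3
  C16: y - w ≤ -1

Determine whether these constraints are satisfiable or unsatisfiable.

Satisfiable

The assignment x = 3, y = 5, z = 7, w = 7 works:
  constraint 1 holds since x + z = 10.
  constraint 4 holds since z + y = 12.
The rest check out directly.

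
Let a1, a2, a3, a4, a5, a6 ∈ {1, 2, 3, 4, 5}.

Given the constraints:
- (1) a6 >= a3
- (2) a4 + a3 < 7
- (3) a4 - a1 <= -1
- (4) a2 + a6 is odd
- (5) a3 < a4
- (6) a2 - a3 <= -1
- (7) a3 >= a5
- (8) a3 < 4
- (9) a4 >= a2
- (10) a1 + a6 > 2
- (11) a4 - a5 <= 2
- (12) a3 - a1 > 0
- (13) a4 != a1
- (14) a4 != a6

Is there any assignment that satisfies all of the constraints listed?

Constraints 3, 5, and 12 give a1 < a3, a3 < a4, a4 < a1. Chaining: a1 < a3 < a4 < a1, which forces a1 < a1 — impossible.

Unsatisfiable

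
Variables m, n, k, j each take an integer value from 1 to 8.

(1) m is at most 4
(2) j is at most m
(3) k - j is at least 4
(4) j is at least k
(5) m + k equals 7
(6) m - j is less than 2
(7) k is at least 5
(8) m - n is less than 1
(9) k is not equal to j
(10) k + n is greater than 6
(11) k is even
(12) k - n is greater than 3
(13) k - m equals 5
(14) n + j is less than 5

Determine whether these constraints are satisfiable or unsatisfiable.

From constraints 4 and 7: j ≥ k and k ≥ 5, so j ≥ 5. From constraints 1 and 2: j ≤ m and m ≤ 4, so j ≤ 4. But 4 < 5, so no value of j works.

Unsatisfiable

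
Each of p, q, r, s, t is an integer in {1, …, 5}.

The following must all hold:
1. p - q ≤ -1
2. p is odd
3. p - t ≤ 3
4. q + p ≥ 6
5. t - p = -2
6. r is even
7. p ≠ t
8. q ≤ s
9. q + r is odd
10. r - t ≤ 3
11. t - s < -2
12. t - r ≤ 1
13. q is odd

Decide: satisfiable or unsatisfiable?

The assignment p = 3, q = 5, r = 2, s = 5, t = 1 works:
  constraint 1 holds since p - q = -2.
  constraint 3 holds since p - t = 2.
The rest check out directly.

Satisfiable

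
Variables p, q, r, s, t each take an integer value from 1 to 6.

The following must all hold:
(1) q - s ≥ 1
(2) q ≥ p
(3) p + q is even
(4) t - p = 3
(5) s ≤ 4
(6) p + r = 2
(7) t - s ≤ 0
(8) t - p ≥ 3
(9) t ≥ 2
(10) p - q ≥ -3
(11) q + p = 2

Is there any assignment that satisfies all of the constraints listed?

Unsatisfiable

Constraints 1, 7, 8, and 10 give s − t ≥ 0, t − p ≥ 3, p − q ≥ -3, q − s ≥ 1.
Adding all 4 inequalities: the left sides telescope to 0, and the right sides sum to 0 + 3 + (-3) + 1 = 1. So 0 ≥ 1, which is false.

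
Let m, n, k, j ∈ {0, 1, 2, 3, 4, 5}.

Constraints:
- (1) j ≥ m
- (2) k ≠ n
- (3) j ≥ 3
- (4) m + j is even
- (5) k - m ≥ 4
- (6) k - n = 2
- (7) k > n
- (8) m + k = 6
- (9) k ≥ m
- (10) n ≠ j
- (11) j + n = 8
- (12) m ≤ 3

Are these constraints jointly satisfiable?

Setting (m, n, k, j) = (1, 3, 5, 5) satisfies everything: constraint 5: k - m = 4; constraint 6: k - n = 2, and the others follow.

Satisfiable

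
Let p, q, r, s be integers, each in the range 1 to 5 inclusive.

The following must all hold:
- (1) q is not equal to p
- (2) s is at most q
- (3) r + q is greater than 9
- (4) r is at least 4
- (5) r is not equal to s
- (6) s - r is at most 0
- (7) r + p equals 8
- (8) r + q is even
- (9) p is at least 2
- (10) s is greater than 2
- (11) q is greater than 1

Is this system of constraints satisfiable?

Satisfiable

One satisfying assignment is p = 3, q = 5, r = 5, s = 3.
For the less obvious constraints — constraint 3: r + q = 10; constraint 6: s - r = -2; constraint 7: r + p = 8 — and the others hold by inspection.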